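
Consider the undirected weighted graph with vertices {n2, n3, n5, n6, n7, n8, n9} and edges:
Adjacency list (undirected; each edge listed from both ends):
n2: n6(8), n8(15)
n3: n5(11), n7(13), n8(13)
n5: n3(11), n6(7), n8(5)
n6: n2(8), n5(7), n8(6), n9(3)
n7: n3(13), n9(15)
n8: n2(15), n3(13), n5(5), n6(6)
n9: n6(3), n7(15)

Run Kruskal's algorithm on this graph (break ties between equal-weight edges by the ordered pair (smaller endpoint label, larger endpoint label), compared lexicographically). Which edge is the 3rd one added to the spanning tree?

Kruskal: consider edges lightest-first.
n6—n9 (3): add. Components now {n3} {n8} {n6,n9} {n7} {n5} {n2}
n5—n8 (5): add. Components now {n3} {n5,n8} {n6,n9} {n7} {n2}
n6—n8 (6): add. Components now {n3} {n5,n6,n8,n9} {n7} {n2}
n5—n6 (7): skip — n6 and n5 already connected.
n2—n6 (8): add. Components now {n3} {n2,n5,n6,n8,n9} {n7}
n3—n5 (11): add. Components now {n2,n3,n5,n6,n8,n9} {n7}
n3—n7 (13): add. Components now {n2,n3,n5,n6,n7,n8,n9}
The 3rd edge added is n6—n8.

n6-n8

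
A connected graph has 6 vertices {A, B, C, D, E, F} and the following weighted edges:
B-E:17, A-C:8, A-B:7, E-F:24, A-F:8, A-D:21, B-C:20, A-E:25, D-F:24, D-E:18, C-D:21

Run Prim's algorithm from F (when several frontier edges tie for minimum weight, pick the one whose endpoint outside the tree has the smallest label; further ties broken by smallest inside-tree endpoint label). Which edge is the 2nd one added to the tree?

Prim, starting at F.
Step 1: frontier [A-F 8, D-F 24, E-F 24] → take A-F (8); add A.
Step 2: frontier [A-B 7, A-C 8, A-D 21, A-E 25, D-F 24, E-F 24] → take A-B (7); add B.
Step 3: frontier [A-C 8, A-D 21, A-E 25, B-E 17, B-C 20, D-F 24, E-F 24] → take A-C (8); add C.
Step 4: frontier [A-D 21, A-E 25, B-E 17, C-D 21, D-F 24, E-F 24] → take B-E (17); add E.
Step 5: frontier [A-D 21, C-D 21, D-E 18, D-F 24] → take D-E (18); add D.
The 2nd edge added is A-B.

A-B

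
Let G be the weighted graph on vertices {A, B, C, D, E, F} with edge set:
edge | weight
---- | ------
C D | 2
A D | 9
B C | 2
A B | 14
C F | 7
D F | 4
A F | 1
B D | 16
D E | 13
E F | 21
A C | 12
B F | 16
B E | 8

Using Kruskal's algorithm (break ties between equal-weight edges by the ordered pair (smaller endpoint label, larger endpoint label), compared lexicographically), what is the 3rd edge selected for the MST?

C-D

Kruskal's algorithm — process edges by increasing weight (ties by edge label):
A F (1): add. Components now {A,F} {B} {C} {D} {E}
B C (2): add. Components now {A,F} {B,C} {D} {E}
C D (2): add. Components now {A,F} {B,C,D} {E}
D F (4): add. Components now {A,B,C,D,F} {E}
C F (7): skip — C and F already connected.
B E (8): add. Components now {A,B,C,D,E,F}
The 3rd edge added is C D.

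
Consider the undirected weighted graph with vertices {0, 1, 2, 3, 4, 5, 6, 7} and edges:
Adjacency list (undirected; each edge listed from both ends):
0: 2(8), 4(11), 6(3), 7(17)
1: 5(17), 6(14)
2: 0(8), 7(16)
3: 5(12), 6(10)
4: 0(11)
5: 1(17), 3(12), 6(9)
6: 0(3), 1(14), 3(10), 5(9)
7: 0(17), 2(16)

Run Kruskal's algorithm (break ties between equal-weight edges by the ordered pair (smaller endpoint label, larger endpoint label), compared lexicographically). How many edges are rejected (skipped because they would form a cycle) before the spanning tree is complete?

Kruskal's algorithm — process edges by increasing weight (ties by edge label):
0–6 (3): add — endpoints in different components.
0–2 (8): add — endpoints in different components.
5–6 (9): add — endpoints in different components.
3–6 (10): add — endpoints in different components.
0–4 (11): add — endpoints in different components.
3–5 (12): skip — 3 and 5 already connected.
1–6 (14): add — endpoints in different components.
2–7 (16): add — endpoints in different components.
Edges rejected before the tree was complete: 1.

1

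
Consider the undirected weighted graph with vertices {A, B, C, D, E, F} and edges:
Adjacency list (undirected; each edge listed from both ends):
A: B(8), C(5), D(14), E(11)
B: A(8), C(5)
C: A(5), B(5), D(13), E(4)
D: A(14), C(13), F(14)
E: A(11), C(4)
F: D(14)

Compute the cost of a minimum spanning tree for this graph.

41

Prim, starting at B.
Step 1: frontier [B-C 5, A-B 8] → take B-C (5); add C.
Step 2: frontier [A-B 8, C-E 4, A-C 5, C-D 13] → take C-E (4); add E.
Step 3: frontier [A-B 8, A-C 5, C-D 13, A-E 11] → take A-C (5); add A.
Step 4: frontier [A-D 14, C-D 13] → take C-D (13); add D.
Step 5: frontier [D-F 14] → take D-F (14); add F.
MST edges: B-C, C-E, A-C, C-D, D-F; total weight 5+4+5+13+14 = 41.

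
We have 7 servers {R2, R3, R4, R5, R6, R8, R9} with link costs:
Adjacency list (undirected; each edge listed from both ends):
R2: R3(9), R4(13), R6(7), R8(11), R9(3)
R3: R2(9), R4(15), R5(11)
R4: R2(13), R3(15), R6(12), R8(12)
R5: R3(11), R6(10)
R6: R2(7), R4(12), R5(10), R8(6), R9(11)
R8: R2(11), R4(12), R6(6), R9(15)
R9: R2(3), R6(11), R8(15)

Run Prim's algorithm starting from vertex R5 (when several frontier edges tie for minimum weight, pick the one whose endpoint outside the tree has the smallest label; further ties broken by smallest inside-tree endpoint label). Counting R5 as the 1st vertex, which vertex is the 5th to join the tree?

Prim, starting at R5.
Step 1: cheapest edge leaving the tree is R5-R6 (10); add R6.
Step 2: cheapest edge leaving the tree is R6-R8 (6); add R8.
Step 3: cheapest edge leaving the tree is R2-R6 (7); add R2.
Step 4: cheapest edge leaving the tree is R2-R9 (3); add R9.
Step 5: cheapest edge leaving the tree is R2-R3 (9); add R3.
Step 6: cheapest edge leaving the tree is R4-R6 (12); add R4.
Vertex order: R5, R6, R8, R2, R9, R3, R4. The 5th vertex is R9.

R9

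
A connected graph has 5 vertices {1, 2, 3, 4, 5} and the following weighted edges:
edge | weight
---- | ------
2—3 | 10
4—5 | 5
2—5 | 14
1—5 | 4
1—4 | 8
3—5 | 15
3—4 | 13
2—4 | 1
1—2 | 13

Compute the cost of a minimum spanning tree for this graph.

20

Prim's algorithm from 5:
Step 1: frontier [1—5 4, 4—5 5, 2—5 14, 3—5 15] → take 1—5 (4); add 1.
Step 2: frontier [1—4 8, 1—2 13, 4—5 5, 2—5 14, 3—5 15] → take 4—5 (5); add 4.
Step 3: frontier [1—2 13, 2—4 1, 3—4 13, 2—5 14, 3—5 15] → take 2—4 (1); add 2.
Step 4: frontier [2—3 10, 3—4 13, 3—5 15] → take 2—3 (10); add 3.
MST edges: 1—5, 4—5, 2—4, 2—3; total weight 4+5+1+10 = 20.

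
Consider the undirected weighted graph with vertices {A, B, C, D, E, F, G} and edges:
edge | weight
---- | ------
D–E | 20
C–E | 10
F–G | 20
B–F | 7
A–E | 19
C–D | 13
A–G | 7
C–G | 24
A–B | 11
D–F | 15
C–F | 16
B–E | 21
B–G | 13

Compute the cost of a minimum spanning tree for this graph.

Prim's algorithm from C:
Step 1: cheapest edge leaving the tree is C–E (10); add E.
Step 2: cheapest edge leaving the tree is C–D (13); add D.
Step 3: cheapest edge leaving the tree is D–F (15); add F.
Step 4: cheapest edge leaving the tree is B–F (7); add B.
Step 5: cheapest edge leaving the tree is A–B (11); add A.
Step 6: cheapest edge leaving the tree is A–G (7); add G.
MST edges: C–E, C–D, D–F, B–F, A–B, A–G; total weight 10+13+15+7+11+7 = 63.

63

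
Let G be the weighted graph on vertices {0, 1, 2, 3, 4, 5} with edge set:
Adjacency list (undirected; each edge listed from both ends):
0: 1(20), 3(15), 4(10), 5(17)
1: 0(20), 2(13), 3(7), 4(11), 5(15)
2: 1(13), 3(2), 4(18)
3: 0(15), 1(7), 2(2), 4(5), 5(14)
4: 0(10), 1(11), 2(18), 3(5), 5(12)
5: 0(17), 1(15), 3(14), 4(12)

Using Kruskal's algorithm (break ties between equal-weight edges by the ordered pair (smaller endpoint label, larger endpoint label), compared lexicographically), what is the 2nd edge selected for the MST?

3-4

Kruskal: consider edges lightest-first.
2 3 (2): add — endpoints in different components.
3 4 (5): add — endpoints in different components.
1 3 (7): add — endpoints in different components.
0 4 (10): add — endpoints in different components.
1 4 (11): skip — 1 and 4 already connected.
4 5 (12): add — endpoints in different components.
The 2nd edge added is 3 4.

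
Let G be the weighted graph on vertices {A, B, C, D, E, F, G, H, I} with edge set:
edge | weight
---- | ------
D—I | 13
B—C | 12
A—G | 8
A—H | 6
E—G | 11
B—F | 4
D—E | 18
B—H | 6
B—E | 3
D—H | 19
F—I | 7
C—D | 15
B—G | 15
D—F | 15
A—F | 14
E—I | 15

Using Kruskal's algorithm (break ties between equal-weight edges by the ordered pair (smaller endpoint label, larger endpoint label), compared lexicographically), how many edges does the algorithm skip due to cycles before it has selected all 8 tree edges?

Kruskal's algorithm — process edges by increasing weight (ties by edge label):
B—E (3): add — endpoints in different components.
B—F (4): add — endpoints in different components.
A—H (6): add — endpoints in different components.
B—H (6): add — endpoints in different components.
F—I (7): add — endpoints in different components.
A—G (8): add — endpoints in different components.
E—G (11): skip — E and G already connected.
B—C (12): add — endpoints in different components.
D—I (13): add — endpoints in different components.
Edges rejected before the tree was complete: 1.

1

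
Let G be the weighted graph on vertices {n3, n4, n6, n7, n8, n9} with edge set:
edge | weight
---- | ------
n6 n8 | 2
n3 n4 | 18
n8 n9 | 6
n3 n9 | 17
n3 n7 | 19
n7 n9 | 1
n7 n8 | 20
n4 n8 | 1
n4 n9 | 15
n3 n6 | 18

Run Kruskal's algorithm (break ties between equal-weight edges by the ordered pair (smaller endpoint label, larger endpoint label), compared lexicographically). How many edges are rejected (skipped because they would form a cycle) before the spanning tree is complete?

1

Sort edges by weight, then run Kruskal:
n4 n8 (1): add — endpoints in different components.
n7 n9 (1): add — endpoints in different components.
n6 n8 (2): add — endpoints in different components.
n8 n9 (6): add — endpoints in different components.
n4 n9 (15): skip — n9 and n4 already connected.
n3 n9 (17): add — endpoints in different components.
Edges rejected before the tree was complete: 1.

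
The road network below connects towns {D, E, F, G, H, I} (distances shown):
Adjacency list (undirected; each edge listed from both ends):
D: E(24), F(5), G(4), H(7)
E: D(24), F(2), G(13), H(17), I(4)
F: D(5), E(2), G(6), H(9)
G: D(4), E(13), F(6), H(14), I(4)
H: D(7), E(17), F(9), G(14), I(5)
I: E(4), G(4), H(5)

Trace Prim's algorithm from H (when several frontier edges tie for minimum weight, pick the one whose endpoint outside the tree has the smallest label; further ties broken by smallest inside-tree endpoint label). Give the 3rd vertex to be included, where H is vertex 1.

Prim, starting at H.
Step 1: cheapest edge leaving the tree is H I (5); add I.
Step 2: cheapest edge leaving the tree is E I (4); add E.
Step 3: cheapest edge leaving the tree is E F (2); add F.
Step 4: cheapest edge leaving the tree is G I (4); add G.
Step 5: cheapest edge leaving the tree is D G (4); add D.
Vertex order: H, I, E, F, G, D. The 3rd vertex is E.

E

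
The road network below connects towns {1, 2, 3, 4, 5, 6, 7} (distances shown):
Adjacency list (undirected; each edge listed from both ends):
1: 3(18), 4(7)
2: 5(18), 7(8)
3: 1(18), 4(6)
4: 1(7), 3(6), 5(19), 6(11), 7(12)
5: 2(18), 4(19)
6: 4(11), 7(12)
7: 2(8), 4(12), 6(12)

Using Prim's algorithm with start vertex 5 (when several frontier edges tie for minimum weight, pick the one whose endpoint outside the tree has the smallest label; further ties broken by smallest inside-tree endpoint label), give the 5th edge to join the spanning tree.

1-4

Prim, starting at 5.
Step 1: cheapest edge leaving the tree is 2 5 (18); add 2.
Step 2: cheapest edge leaving the tree is 2 7 (8); add 7.
Step 3: cheapest edge leaving the tree is 4 7 (12); add 4.
Step 4: cheapest edge leaving the tree is 3 4 (6); add 3.
Step 5: cheapest edge leaving the tree is 1 4 (7); add 1.
Step 6: cheapest edge leaving the tree is 4 6 (11); add 6.
The 5th edge added is 1 4.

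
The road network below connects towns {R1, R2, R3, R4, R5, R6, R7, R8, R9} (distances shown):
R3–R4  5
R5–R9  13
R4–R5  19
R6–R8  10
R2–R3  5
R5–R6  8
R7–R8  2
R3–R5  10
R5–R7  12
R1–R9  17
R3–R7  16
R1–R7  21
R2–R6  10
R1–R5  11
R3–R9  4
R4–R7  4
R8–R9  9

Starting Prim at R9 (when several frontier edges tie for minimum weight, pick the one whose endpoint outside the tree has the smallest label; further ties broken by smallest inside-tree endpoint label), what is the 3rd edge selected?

Prim, starting at R9.
Step 1: cheapest edge leaving the tree is R3–R9 (4); add R3.
Step 2: cheapest edge leaving the tree is R2–R3 (5); add R2.
Step 3: cheapest edge leaving the tree is R3–R4 (5); add R4.
Step 4: cheapest edge leaving the tree is R4–R7 (4); add R7.
Step 5: cheapest edge leaving the tree is R7–R8 (2); add R8.
Step 6: cheapest edge leaving the tree is R3–R5 (10); add R5.
Step 7: cheapest edge leaving the tree is R5–R6 (8); add R6.
Step 8: cheapest edge leaving the tree is R1–R5 (11); add R1.
The 3rd edge added is R3–R4.

R3-R4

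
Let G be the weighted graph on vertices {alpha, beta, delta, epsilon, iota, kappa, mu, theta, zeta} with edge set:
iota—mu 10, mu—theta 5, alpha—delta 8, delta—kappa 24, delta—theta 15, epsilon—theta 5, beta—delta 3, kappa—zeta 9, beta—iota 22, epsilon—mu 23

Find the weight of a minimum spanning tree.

79

Grow the tree from theta using Prim:
Step 1: frontier [epsilon—theta 5, mu—theta 5, delta—theta 15] → take epsilon—theta (5); add epsilon.
Step 2: frontier [epsilon—mu 23, mu—theta 5, delta—theta 15] → take mu—theta (5); add mu.
Step 3: frontier [iota—mu 10, delta—theta 15] → take iota—mu (10); add iota.
Step 4: frontier [beta—iota 22, delta—theta 15] → take delta—theta (15); add delta.
Step 5: frontier [beta—delta 3, alpha—delta 8, delta—kappa 24, beta—iota 22] → take beta—delta (3); add beta.
Step 6: frontier [alpha—delta 8, delta—kappa 24] → take alpha—delta (8); add alpha.
Step 7: frontier [delta—kappa 24] → take delta—kappa (24); add kappa.
Step 8: frontier [kappa—zeta 9] → take kappa—zeta (9); add zeta.
MST edges: epsilon—theta, mu—theta, iota—mu, delta—theta, beta—delta, alpha—delta, delta—kappa, kappa—zeta; total weight 5+5+10+15+3+8+24+9 = 79.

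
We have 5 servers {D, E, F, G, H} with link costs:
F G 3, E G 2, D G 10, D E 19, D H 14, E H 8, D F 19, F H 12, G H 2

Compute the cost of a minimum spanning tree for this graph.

17

Prim's algorithm from H:
Step 1: cheapest edge leaving the tree is G H (2); add G.
Step 2: cheapest edge leaving the tree is E G (2); add E.
Step 3: cheapest edge leaving the tree is F G (3); add F.
Step 4: cheapest edge leaving the tree is D G (10); add D.
MST edges: G H, E G, F G, D G; total weight 2+2+3+10 = 17.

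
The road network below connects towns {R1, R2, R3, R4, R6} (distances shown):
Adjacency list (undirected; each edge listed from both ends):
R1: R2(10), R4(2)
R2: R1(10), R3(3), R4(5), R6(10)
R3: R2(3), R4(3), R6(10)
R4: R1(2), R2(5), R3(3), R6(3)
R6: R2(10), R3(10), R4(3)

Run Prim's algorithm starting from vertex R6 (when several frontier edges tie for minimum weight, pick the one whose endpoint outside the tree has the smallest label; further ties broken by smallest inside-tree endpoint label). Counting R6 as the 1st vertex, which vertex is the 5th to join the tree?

Prim's algorithm from R6:
Step 1: frontier [R4—R6 3, R2—R6 10, R3—R6 10] → take R4—R6 (3); add R4.
Step 2: frontier [R1—R4 2, R3—R4 3, R2—R4 5, R2—R6 10, R3—R6 10] → take R1—R4 (2); add R1.
Step 3: frontier [R1—R2 10, R3—R4 3, R2—R4 5, R2—R6 10, R3—R6 10] → take R3—R4 (3); add R3.
Step 4: frontier [R1—R2 10, R2—R3 3, R2—R4 5, R2—R6 10] → take R2—R3 (3); add R2.
Vertex order: R6, R4, R1, R3, R2. The 5th vertex is R2.

R2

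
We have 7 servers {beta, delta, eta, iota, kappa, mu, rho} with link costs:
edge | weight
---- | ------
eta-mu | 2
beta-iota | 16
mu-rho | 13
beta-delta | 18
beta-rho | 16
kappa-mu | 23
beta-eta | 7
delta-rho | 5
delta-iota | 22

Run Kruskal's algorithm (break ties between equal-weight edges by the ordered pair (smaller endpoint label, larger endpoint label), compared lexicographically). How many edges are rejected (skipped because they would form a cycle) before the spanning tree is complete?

3

Kruskal: consider edges lightest-first.
eta-mu (2): add. Components now {eta,mu} {beta} {iota} {rho} {delta} {kappa}
delta-rho (5): add. Components now {eta,mu} {beta} {iota} {delta,rho} {kappa}
beta-eta (7): add. Components now {beta,eta,mu} {iota} {delta,rho} {kappa}
mu-rho (13): add. Components now {beta,delta,eta,mu,rho} {iota} {kappa}
beta-iota (16): add. Components now {beta,delta,eta,iota,mu,rho} {kappa}
beta-rho (16): skip — beta and rho already connected.
beta-delta (18): skip — beta and delta already connected.
delta-iota (22): skip — iota and delta already connected.
kappa-mu (23): add. Components now {beta,delta,eta,iota,kappa,mu,rho}
Edges rejected before the tree was complete: 3.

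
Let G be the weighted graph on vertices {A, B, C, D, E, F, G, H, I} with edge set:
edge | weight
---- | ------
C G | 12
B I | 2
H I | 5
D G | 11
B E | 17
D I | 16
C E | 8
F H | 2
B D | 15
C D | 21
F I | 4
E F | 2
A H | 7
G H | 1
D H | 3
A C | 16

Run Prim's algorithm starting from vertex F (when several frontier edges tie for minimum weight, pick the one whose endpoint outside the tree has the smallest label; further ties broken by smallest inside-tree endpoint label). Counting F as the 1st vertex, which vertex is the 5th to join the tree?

D

Grow the tree from F using Prim:
Step 1: cheapest edge leaving the tree is E F (2); add E.
Step 2: cheapest edge leaving the tree is F H (2); add H.
Step 3: cheapest edge leaving the tree is G H (1); add G.
Step 4: cheapest edge leaving the tree is D H (3); add D.
Step 5: cheapest edge leaving the tree is F I (4); add I.
Step 6: cheapest edge leaving the tree is B I (2); add B.
Step 7: cheapest edge leaving the tree is A H (7); add A.
Step 8: cheapest edge leaving the tree is C E (8); add C.
Vertex order: F, E, H, G, D, I, B, A, C. The 5th vertex is D.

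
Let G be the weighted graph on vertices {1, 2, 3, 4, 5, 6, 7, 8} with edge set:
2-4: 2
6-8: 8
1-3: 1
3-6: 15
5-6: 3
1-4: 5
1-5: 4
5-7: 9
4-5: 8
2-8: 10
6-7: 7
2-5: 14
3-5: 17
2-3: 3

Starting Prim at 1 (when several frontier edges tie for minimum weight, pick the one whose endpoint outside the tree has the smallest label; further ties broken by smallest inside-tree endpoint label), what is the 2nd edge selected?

Prim's algorithm from 1:
Step 1: frontier [1-3 1, 1-5 4, 1-4 5] → take 1-3 (1); add 3.
Step 2: frontier [1-5 4, 1-4 5, 2-3 3, 3-6 15, 3-5 17] → take 2-3 (3); add 2.
Step 3: frontier [1-5 4, 1-4 5, 2-4 2, 2-8 10, 2-5 14, 3-6 15, 3-5 17] → take 2-4 (2); add 4.
Step 4: frontier [1-5 4, 2-8 10, 2-5 14, 3-6 15, 3-5 17, 4-5 8] → take 1-5 (4); add 5.
Step 5: frontier [2-8 10, 3-6 15, 5-6 3, 5-7 9] → take 5-6 (3); add 6.
Step 6: frontier [2-8 10, 5-7 9, 6-7 7, 6-8 8] → take 6-7 (7); add 7.
Step 7: frontier [2-8 10, 6-8 8] → take 6-8 (8); add 8.
The 2nd edge added is 2-3.

2-3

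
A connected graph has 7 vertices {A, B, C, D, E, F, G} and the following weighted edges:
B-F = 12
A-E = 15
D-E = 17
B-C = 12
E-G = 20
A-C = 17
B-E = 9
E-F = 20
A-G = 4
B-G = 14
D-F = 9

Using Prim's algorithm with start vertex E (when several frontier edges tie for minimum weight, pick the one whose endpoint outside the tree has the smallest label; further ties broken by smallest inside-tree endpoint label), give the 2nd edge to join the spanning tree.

B-C

Prim, starting at E.
Step 1: frontier [B-E 9, A-E 15, D-E 17, E-F 20, E-G 20] → take B-E (9); add B.
Step 2: frontier [B-C 12, B-F 12, B-G 14, A-E 15, D-E 17, E-F 20, E-G 20] → take B-C (12); add C.
Step 3: frontier [B-F 12, B-G 14, A-C 17, A-E 15, D-E 17, E-F 20, E-G 20] → take B-F (12); add F.
Step 4: frontier [B-G 14, A-C 17, A-E 15, D-E 17, E-G 20, D-F 9] → take D-F (9); add D.
Step 5: frontier [B-G 14, A-C 17, A-E 15, E-G 20] → take B-G (14); add G.
Step 6: frontier [A-C 17, A-E 15, A-G 4] → take A-G (4); add A.
The 2nd edge added is B-C.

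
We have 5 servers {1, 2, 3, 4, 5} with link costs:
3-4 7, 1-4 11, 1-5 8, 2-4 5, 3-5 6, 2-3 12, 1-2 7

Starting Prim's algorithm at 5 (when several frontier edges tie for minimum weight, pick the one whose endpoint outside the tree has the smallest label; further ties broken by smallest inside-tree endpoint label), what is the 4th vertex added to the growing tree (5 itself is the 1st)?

Prim's algorithm from 5:
Step 1: frontier [3-5 6, 1-5 8] → take 3-5 (6); add 3.
Step 2: frontier [3-4 7, 2-3 12, 1-5 8] → take 3-4 (7); add 4.
Step 3: frontier [2-3 12, 2-4 5, 1-4 11, 1-5 8] → take 2-4 (5); add 2.
Step 4: frontier [1-2 7, 1-4 11, 1-5 8] → take 1-2 (7); add 1.
Vertex order: 5, 3, 4, 2, 1. The 4th vertex is 2.

2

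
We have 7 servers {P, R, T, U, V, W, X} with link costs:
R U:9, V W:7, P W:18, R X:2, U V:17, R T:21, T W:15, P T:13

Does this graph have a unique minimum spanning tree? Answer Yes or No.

Yes

Sort edges by weight, then run Kruskal:
R X (2): add — endpoints in different components.
V W (7): add — endpoints in different components.
R U (9): add — endpoints in different components.
P T (13): add — endpoints in different components.
T W (15): add — endpoints in different components.
U V (17): add — endpoints in different components.
Every non-tree edge has weight strictly greater than the heaviest edge on the tree path between its endpoints, so the MST is unique.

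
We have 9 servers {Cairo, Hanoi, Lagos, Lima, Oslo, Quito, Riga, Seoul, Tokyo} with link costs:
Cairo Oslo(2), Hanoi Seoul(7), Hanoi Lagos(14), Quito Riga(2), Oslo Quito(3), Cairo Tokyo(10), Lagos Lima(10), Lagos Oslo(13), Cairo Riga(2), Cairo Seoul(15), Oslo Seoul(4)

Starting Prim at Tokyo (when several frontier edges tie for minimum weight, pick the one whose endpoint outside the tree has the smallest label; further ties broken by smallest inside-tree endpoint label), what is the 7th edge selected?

Lagos-Oslo

Prim's algorithm from Tokyo:
Step 1: cheapest edge leaving the tree is Cairo Tokyo (10); add Cairo.
Step 2: cheapest edge leaving the tree is Cairo Oslo (2); add Oslo.
Step 3: cheapest edge leaving the tree is Cairo Riga (2); add Riga.
Step 4: cheapest edge leaving the tree is Quito Riga (2); add Quito.
Step 5: cheapest edge leaving the tree is Oslo Seoul (4); add Seoul.
Step 6: cheapest edge leaving the tree is Hanoi Seoul (7); add Hanoi.
Step 7: cheapest edge leaving the tree is Lagos Oslo (13); add Lagos.
Step 8: cheapest edge leaving the tree is Lagos Lima (10); add Lima.
The 7th edge added is Lagos Oslo.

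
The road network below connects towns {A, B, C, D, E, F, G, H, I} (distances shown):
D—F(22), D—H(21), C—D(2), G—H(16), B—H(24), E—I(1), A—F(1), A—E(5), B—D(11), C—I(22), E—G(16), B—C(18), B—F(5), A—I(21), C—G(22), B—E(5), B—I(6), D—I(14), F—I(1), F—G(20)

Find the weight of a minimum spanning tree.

Sort edges by weight, then run Kruskal:
A—F (1): add — endpoints in different components.
E—I (1): add — endpoints in different components.
F—I (1): add — endpoints in different components.
C—D (2): add — endpoints in different components.
A—E (5): skip — A and E already connected.
B—E (5): add — endpoints in different components.
B—F (5): skip — B and F already connected.
B—I (6): skip — B and I already connected.
B—D (11): add — endpoints in different components.
D—I (14): skip — D and I already connected.
E—G (16): add — endpoints in different components.
G—H (16): add — endpoints in different components.
MST edges: A—F, E—I, F—I, C—D, B—E, B—D, E—G, G—H; total weight 1+1+1+2+5+11+16+16 = 53.

53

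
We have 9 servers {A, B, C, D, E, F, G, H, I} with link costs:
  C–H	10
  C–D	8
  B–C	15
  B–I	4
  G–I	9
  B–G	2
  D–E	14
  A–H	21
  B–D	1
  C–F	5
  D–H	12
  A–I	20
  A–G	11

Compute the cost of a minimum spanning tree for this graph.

Prim, starting at F.
Step 1: cheapest edge leaving the tree is C–F (5); add C.
Step 2: cheapest edge leaving the tree is C–D (8); add D.
Step 3: cheapest edge leaving the tree is B–D (1); add B.
Step 4: cheapest edge leaving the tree is B–G (2); add G.
Step 5: cheapest edge leaving the tree is B–I (4); add I.
Step 6: cheapest edge leaving the tree is C–H (10); add H.
Step 7: cheapest edge leaving the tree is A–G (11); add A.
Step 8: cheapest edge leaving the tree is D–E (14); add E.
MST edges: C–F, C–D, B–D, B–G, B–I, C–H, A–G, D–E; total weight 5+8+1+2+4+10+11+14 = 55.

55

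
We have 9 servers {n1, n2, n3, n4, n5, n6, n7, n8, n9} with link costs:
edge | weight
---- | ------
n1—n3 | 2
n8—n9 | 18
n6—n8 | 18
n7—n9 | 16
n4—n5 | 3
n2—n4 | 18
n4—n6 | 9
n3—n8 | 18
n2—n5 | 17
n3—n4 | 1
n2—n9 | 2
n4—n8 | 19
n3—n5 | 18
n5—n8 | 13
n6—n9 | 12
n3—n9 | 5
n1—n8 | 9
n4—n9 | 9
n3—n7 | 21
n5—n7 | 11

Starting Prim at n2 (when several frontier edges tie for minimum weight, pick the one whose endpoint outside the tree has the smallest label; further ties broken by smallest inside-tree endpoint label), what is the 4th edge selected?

n1-n3

Grow the tree from n2 using Prim:
Step 1: cheapest edge leaving the tree is n2—n9 (2); add n9.
Step 2: cheapest edge leaving the tree is n3—n9 (5); add n3.
Step 3: cheapest edge leaving the tree is n3—n4 (1); add n4.
Step 4: cheapest edge leaving the tree is n1—n3 (2); add n1.
Step 5: cheapest edge leaving the tree is n4—n5 (3); add n5.
Step 6: cheapest edge leaving the tree is n4—n6 (9); add n6.
Step 7: cheapest edge leaving the tree is n1—n8 (9); add n8.
Step 8: cheapest edge leaving the tree is n5—n7 (11); add n7.
The 4th edge added is n1—n3.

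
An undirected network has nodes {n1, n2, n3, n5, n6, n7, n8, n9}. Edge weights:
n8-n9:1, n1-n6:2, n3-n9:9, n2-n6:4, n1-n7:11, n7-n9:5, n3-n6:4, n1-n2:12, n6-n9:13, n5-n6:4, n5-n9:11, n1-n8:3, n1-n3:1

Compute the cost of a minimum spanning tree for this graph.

Grow the tree from n1 using Prim:
Step 1: cheapest edge leaving the tree is n1-n3 (1); add n3.
Step 2: cheapest edge leaving the tree is n1-n6 (2); add n6.
Step 3: cheapest edge leaving the tree is n1-n8 (3); add n8.
Step 4: cheapest edge leaving the tree is n8-n9 (1); add n9.
Step 5: cheapest edge leaving the tree is n2-n6 (4); add n2.
Step 6: cheapest edge leaving the tree is n5-n6 (4); add n5.
Step 7: cheapest edge leaving the tree is n7-n9 (5); add n7.
MST edges: n1-n3, n1-n6, n1-n8, n8-n9, n2-n6, n5-n6, n7-n9; total weight 1+2+3+1+4+4+5 = 20.

20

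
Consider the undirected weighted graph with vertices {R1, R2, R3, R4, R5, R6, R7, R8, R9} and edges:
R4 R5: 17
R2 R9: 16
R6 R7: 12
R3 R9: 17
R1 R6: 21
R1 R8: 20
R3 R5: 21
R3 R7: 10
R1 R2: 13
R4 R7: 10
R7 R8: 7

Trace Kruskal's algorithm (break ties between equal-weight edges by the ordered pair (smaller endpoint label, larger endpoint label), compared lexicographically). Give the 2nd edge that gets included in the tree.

Kruskal's algorithm — process edges by increasing weight (ties by edge label):
R7 R8 (7): add — endpoints in different components.
R3 R7 (10): add — endpoints in different components.
R4 R7 (10): add — endpoints in different components.
R6 R7 (12): add — endpoints in different components.
R1 R2 (13): add — endpoints in different components.
R2 R9 (16): add — endpoints in different components.
R3 R9 (17): add — endpoints in different components.
R4 R5 (17): add — endpoints in different components.
The 2nd edge added is R3 R7.

R3-R7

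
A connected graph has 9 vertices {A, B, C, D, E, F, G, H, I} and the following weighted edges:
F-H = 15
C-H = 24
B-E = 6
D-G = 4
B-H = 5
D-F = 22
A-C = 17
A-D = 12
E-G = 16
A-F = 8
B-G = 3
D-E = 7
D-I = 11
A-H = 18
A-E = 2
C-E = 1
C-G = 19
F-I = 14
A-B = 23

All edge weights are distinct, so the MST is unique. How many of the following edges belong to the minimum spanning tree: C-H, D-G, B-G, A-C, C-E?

Sort edges by weight, then run Kruskal:
C-E (1): add — endpoints in different components.
A-E (2): add — endpoints in different components.
B-G (3): add — endpoints in different components.
D-G (4): add — endpoints in different components.
B-H (5): add — endpoints in different components.
B-E (6): add — endpoints in different components.
D-E (7): skip — D and E already connected.
A-F (8): add — endpoints in different components.
D-I (11): add — endpoints in different components.
MST edge set: {C-E, A-E, B-G, D-G, B-H, B-E, A-F, D-I}.
Of the listed edges, {D-G, B-G, C-E} are in the MST → 3.

3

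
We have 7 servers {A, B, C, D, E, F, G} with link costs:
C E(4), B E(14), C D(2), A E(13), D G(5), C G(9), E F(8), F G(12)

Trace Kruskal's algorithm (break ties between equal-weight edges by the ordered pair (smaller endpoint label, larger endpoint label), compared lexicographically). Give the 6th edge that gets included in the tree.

Kruskal's algorithm — process edges by increasing weight (ties by edge label):
C D (2): add. Components now {A} {B} {C,D} {E} {F} {G}
C E (4): add. Components now {A} {B} {C,D,E} {F} {G}
D G (5): add. Components now {A} {B} {C,D,E,G} {F}
E F (8): add. Components now {A} {B} {C,D,E,F,G}
C G (9): skip — C and G already connected.
F G (12): skip — F and G already connected.
A E (13): add. Components now {A,C,D,E,F,G} {B}
B E (14): add. Components now {A,B,C,D,E,F,G}
The 6th edge added is B E.

B-E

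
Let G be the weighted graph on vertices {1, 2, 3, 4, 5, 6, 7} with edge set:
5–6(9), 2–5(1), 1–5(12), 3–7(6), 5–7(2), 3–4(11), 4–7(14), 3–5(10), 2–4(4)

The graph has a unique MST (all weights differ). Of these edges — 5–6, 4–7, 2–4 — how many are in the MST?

2

Kruskal: consider edges lightest-first.
2–5 (1): add. Components now {1} {2,5} {3} {4} {6} {7}
5–7 (2): add. Components now {1} {2,5,7} {3} {4} {6}
2–4 (4): add. Components now {1} {2,4,5,7} {3} {6}
3–7 (6): add. Components now {1} {2,3,4,5,7} {6}
5–6 (9): add. Components now {1} {2,3,4,5,6,7}
3–5 (10): skip — 3 and 5 already connected.
3–4 (11): skip — 3 and 4 already connected.
1–5 (12): add. Components now {1,2,3,4,5,6,7}
MST edge set: {2–5, 5–7, 2–4, 3–7, 5–6, 1–5}.
Of the listed edges, {5–6, 2–4} are in the MST → 2.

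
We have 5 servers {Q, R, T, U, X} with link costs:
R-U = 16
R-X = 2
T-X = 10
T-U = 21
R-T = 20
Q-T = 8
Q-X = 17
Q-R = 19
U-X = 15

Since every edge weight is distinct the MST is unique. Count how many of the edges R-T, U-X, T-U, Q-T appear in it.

2

Sort edges by weight, then run Kruskal:
R-X (2): add — endpoints in different components.
Q-T (8): add — endpoints in different components.
T-X (10): add — endpoints in different components.
U-X (15): add — endpoints in different components.
MST edge set: {R-X, Q-T, T-X, U-X}.
Of the listed edges, {U-X, Q-T} are in the MST → 2.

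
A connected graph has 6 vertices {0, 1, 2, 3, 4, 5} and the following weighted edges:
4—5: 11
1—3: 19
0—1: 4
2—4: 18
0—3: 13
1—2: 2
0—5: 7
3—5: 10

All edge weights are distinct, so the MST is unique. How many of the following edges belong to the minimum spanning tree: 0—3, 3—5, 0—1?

2

Kruskal: consider edges lightest-first.
1—2 (2): add. Components now {0} {1,2} {3} {4} {5}
0—1 (4): add. Components now {0,1,2} {3} {4} {5}
0—5 (7): add. Components now {0,1,2,5} {3} {4}
3—5 (10): add. Components now {0,1,2,3,5} {4}
4—5 (11): add. Components now {0,1,2,3,4,5}
MST edge set: {1—2, 0—1, 0—5, 3—5, 4—5}.
Of the listed edges, {3—5, 0—1} are in the MST → 2.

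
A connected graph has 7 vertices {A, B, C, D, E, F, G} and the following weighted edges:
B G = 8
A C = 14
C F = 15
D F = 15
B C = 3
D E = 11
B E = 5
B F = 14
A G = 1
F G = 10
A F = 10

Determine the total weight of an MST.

38

Grow the tree from F using Prim:
Step 1: cheapest edge leaving the tree is A F (10); add A.
Step 2: cheapest edge leaving the tree is A G (1); add G.
Step 3: cheapest edge leaving the tree is B G (8); add B.
Step 4: cheapest edge leaving the tree is B C (3); add C.
Step 5: cheapest edge leaving the tree is B E (5); add E.
Step 6: cheapest edge leaving the tree is D E (11); add D.
MST edges: A F, A G, B G, B C, B E, D E; total weight 10+1+8+3+5+11 = 38.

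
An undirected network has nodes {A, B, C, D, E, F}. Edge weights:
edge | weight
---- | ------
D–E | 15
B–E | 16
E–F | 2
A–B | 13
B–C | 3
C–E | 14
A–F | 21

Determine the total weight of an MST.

Grow the tree from A using Prim:
Step 1: frontier [A–B 13, A–F 21] → take A–B (13); add B.
Step 2: frontier [A–F 21, B–C 3, B–E 16] → take B–C (3); add C.
Step 3: frontier [A–F 21, B–E 16, C–E 14] → take C–E (14); add E.
Step 4: frontier [A–F 21, E–F 2, D–E 15] → take E–F (2); add F.
Step 5: frontier [D–E 15] → take D–E (15); add D.
MST edges: A–B, B–C, C–E, E–F, D–E; total weight 13+3+14+2+15 = 47.

47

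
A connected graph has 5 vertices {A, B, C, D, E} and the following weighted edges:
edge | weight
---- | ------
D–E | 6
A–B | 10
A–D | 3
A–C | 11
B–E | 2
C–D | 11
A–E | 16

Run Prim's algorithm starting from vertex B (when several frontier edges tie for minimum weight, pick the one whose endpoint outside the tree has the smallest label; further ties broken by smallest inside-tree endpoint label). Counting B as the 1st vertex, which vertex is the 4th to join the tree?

Grow the tree from B using Prim:
Step 1: cheapest edge leaving the tree is B–E (2); add E.
Step 2: cheapest edge leaving the tree is D–E (6); add D.
Step 3: cheapest edge leaving the tree is A–D (3); add A.
Step 4: cheapest edge leaving the tree is A–C (11); add C.
Vertex order: B, E, D, A, C. The 4th vertex is A.

A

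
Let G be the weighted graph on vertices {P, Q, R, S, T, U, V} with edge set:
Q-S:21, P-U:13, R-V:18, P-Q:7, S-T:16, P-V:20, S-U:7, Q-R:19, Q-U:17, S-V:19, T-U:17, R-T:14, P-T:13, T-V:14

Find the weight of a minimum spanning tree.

68

Sort edges by weight, then run Kruskal:
P-Q (7): add. Components now {T} {R} {U} {P,Q} {V} {S}
S-U (7): add. Components now {T} {R} {S,U} {P,Q} {V}
P-T (13): add. Components now {P,Q,T} {R} {S,U} {V}
P-U (13): add. Components now {P,Q,S,T,U} {R} {V}
R-T (14): add. Components now {P,Q,R,S,T,U} {V}
T-V (14): add. Components now {P,Q,R,S,T,U,V}
MST edges: P-Q, S-U, P-T, P-U, R-T, T-V; total weight 7+7+13+13+14+14 = 68.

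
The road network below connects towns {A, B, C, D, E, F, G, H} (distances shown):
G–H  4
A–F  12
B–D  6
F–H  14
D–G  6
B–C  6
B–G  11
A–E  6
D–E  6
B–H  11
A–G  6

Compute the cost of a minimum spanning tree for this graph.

46

Grow the tree from F using Prim:
Step 1: cheapest edge leaving the tree is A–F (12); add A.
Step 2: cheapest edge leaving the tree is A–E (6); add E.
Step 3: cheapest edge leaving the tree is D–E (6); add D.
Step 4: cheapest edge leaving the tree is B–D (6); add B.
Step 5: cheapest edge leaving the tree is B–C (6); add C.
Step 6: cheapest edge leaving the tree is A–G (6); add G.
Step 7: cheapest edge leaving the tree is G–H (4); add H.
MST edges: A–F, A–E, D–E, B–D, B–C, A–G, G–H; total weight 12+6+6+6+6+6+4 = 46.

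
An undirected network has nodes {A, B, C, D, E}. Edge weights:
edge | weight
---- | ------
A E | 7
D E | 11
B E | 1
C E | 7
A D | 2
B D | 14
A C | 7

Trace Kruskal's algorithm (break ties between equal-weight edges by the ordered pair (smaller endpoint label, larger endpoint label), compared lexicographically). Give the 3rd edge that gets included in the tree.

A-C

Sort edges by weight, then run Kruskal:
B E (1): add. Components now {A} {B,E} {C} {D}
A D (2): add. Components now {A,D} {B,E} {C}
A C (7): add. Components now {A,C,D} {B,E}
A E (7): add. Components now {A,B,C,D,E}
The 3rd edge added is A C.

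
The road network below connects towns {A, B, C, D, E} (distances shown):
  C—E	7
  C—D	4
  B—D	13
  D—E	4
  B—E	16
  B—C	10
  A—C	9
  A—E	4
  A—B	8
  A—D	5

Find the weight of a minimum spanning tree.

20

Kruskal's algorithm — process edges by increasing weight (ties by edge label):
A—E (4): add — endpoints in different components.
C—D (4): add — endpoints in different components.
D—E (4): add — endpoints in different components.
A—D (5): skip — A and D already connected.
C—E (7): skip — C and E already connected.
A—B (8): add — endpoints in different components.
MST edges: A—E, C—D, D—E, A—B; total weight 4+4+4+8 = 20.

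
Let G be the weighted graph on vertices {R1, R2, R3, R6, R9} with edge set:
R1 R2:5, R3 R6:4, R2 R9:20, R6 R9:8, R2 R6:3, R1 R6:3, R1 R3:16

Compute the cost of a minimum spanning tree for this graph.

18

Grow the tree from R9 using Prim:
Step 1: frontier [R6 R9 8, R2 R9 20] → take R6 R9 (8); add R6.
Step 2: frontier [R1 R6 3, R2 R6 3, R3 R6 4, R2 R9 20] → take R1 R6 (3); add R1.
Step 3: frontier [R1 R2 5, R1 R3 16, R2 R6 3, R3 R6 4, R2 R9 20] → take R2 R6 (3); add R2.
Step 4: frontier [R1 R3 16, R3 R6 4] → take R3 R6 (4); add R3.
MST edges: R6 R9, R1 R6, R2 R6, R3 R6; total weight 8+3+3+4 = 18.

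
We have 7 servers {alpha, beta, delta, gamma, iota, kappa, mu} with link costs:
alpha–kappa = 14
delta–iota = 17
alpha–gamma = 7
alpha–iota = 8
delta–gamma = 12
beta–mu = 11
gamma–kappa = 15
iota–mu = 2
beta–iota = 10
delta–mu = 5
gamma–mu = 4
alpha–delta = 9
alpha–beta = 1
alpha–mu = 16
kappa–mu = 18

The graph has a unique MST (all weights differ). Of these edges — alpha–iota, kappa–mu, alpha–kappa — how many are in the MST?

Kruskal: consider edges lightest-first.
alpha–beta (1): add — endpoints in different components.
iota–mu (2): add — endpoints in different components.
gamma–mu (4): add — endpoints in different components.
delta–mu (5): add — endpoints in different components.
alpha–gamma (7): add — endpoints in different components.
alpha–iota (8): skip — iota and alpha already connected.
alpha–delta (9): skip — alpha and delta already connected.
beta–iota (10): skip — beta and iota already connected.
beta–mu (11): skip — beta and mu already connected.
delta–gamma (12): skip — gamma and delta already connected.
alpha–kappa (14): add — endpoints in different components.
MST edge set: {alpha–beta, iota–mu, gamma–mu, delta–mu, alpha–gamma, alpha–kappa}.
Of the listed edges, {alpha–kappa} are in the MST → 1.

1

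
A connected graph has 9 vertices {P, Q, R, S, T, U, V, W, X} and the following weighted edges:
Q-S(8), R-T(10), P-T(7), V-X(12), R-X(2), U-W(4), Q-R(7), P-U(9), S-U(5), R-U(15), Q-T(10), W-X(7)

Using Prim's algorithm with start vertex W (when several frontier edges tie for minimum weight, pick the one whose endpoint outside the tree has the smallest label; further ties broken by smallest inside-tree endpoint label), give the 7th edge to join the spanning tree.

Grow the tree from W using Prim:
Step 1: frontier [U-W 4, W-X 7] → take U-W (4); add U.
Step 2: frontier [S-U 5, P-U 9, R-U 15, W-X 7] → take S-U (5); add S.
Step 3: frontier [Q-S 8, P-U 9, R-U 15, W-X 7] → take W-X (7); add X.
Step 4: frontier [Q-S 8, P-U 9, R-U 15, R-X 2, V-X 12] → take R-X (2); add R.
Step 5: frontier [Q-R 7, R-T 10, Q-S 8, P-U 9, V-X 12] → take Q-R (7); add Q.
Step 6: frontier [Q-T 10, R-T 10, P-U 9, V-X 12] → take P-U (9); add P.
Step 7: frontier [P-T 7, Q-T 10, R-T 10, V-X 12] → take P-T (7); add T.
Step 8: frontier [V-X 12] → take V-X (12); add V.
The 7th edge added is P-T.

P-T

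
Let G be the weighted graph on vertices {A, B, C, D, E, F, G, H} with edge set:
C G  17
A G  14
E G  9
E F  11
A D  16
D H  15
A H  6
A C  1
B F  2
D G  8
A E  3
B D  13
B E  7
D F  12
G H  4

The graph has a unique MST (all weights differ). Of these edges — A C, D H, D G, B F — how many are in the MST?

Sort edges by weight, then run Kruskal:
A C (1): add — endpoints in different components.
B F (2): add — endpoints in different components.
A E (3): add — endpoints in different components.
G H (4): add — endpoints in different components.
A H (6): add — endpoints in different components.
B E (7): add — endpoints in different components.
D G (8): add — endpoints in different components.
MST edge set: {A C, B F, A E, G H, A H, B E, D G}.
Of the listed edges, {A C, D G, B F} are in the MST → 3.

3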